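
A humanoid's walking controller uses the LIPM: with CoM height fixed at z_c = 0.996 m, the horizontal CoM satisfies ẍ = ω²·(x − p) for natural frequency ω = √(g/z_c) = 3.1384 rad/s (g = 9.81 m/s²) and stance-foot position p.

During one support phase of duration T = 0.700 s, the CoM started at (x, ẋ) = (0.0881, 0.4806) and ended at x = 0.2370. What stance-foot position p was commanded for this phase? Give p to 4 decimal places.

ωT = 3.1384·0.700 = 2.196880; cosh(ωT) = 4.554024, sinh(ωT) = 4.442875
x(T) = p + (x₀−p)·cosh(ωT) + (ẋ₀/ω)·sinh(ωT) ⇒ p·(1 − cosh) = x(T) − x₀·cosh − (ẋ₀/ω)·sinh
numerator   = 0.2370 − (0.0881)·4.554024 − (0.4806/3.1384)·4.442875 = -0.844571
denominator = 1 − 4.554024 = -3.554024
p = -0.844571 / -3.554024 = 0.2376

p = 0.2376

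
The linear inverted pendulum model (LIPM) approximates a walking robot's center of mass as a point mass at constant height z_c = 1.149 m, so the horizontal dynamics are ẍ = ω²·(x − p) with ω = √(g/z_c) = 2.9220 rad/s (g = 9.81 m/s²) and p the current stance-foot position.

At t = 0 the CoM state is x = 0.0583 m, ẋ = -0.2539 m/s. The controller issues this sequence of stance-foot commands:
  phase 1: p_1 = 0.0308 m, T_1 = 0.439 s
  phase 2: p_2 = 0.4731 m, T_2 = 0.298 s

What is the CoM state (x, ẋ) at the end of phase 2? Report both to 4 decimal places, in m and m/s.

x = -0.3969, ẋ = -2.0400

phase 1: p=0.0308, T=0.439, ωT=1.282758, cosh=1.941922, sinh=1.664651; start (x,ẋ)=(0.058300, -0.253900) → end (x,ẋ)=(-0.060443, -0.359291)
phase 2: p=0.4731, T=0.298, ωT=0.870756, cosh=1.403675, sinh=0.985041; start (x,ẋ)=(-0.060443, -0.359291) → end (x,ẋ)=(-0.396942, -2.040018)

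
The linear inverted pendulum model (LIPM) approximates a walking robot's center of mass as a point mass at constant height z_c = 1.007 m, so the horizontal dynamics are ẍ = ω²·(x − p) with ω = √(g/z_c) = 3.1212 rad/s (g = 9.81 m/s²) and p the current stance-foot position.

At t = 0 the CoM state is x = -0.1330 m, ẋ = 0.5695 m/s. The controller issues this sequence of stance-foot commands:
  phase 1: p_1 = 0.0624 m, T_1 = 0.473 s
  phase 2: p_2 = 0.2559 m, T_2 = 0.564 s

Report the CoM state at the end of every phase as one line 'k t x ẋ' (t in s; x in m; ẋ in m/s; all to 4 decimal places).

phase 1: p=0.0624, T=0.473, ωT=1.476328, cosh=2.302659, sinh=2.074184; start (x,ẋ)=(-0.133000, 0.569500) → end (x,ẋ)=(-0.009080, 0.046356)
phase 2: p=0.2559, T=0.564, ωT=1.760357, cosh=2.993248, sinh=2.821264; start (x,ẋ)=(-0.009080, 0.046356) → end (x,ẋ)=(-0.495350, -2.194588)

1 0.4730 -0.0091 0.0464
2 1.0370 -0.4953 -2.1946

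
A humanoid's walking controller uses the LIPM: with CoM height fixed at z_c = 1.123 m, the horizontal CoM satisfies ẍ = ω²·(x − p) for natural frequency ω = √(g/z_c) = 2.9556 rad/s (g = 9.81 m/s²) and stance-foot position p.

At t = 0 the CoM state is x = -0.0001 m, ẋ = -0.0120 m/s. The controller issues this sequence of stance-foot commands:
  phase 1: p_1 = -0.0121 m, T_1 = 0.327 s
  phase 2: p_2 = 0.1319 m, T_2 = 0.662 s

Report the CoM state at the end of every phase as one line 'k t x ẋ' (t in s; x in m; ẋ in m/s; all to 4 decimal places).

1 0.3270 0.0014 0.0218
2 0.9890 -0.3134 -1.2586

phase 1: p=-0.0121, T=0.327, ωT=0.966481, cosh=1.504549, sinh=1.124130; start (x,ẋ)=(-0.000100, -0.012000) → end (x,ẋ)=(0.001391, 0.021815)
phase 2: p=0.1319, T=0.662, ωT=1.956607, cosh=3.608309, sinh=3.466972; start (x,ẋ)=(0.001391, 0.021815) → end (x,ẋ)=(-0.313429, -1.258613)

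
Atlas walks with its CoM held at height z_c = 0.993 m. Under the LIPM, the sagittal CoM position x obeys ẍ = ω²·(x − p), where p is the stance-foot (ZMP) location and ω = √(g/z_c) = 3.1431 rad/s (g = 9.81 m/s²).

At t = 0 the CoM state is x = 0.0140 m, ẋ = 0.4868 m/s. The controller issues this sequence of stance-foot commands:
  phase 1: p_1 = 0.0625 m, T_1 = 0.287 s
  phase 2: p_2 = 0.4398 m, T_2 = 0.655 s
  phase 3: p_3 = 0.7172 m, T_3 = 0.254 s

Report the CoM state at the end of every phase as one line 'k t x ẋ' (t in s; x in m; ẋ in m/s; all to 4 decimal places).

phase 1: p=0.0625, T=0.287, ωT=0.902070, cosh=1.435214, sinh=1.029485; start (x,ẋ)=(0.014000, 0.486800) → end (x,ẋ)=(0.152338, 0.541727)
phase 2: p=0.4398, T=0.655, ωT=2.058731, cosh=3.981816, sinh=3.854200; start (x,ẋ)=(0.152338, 0.541727) → end (x,ẋ)=(-0.040534, -1.325300)
phase 3: p=0.7172, T=0.254, ωT=0.798347, cosh=1.335969, sinh=0.885897; start (x,ẋ)=(-0.040534, -1.325300) → end (x,ẋ)=(-0.668651, -3.880441)

1 0.2870 0.1523 0.5417
2 0.9420 -0.0405 -1.3253
3 1.1960 -0.6687 -3.8804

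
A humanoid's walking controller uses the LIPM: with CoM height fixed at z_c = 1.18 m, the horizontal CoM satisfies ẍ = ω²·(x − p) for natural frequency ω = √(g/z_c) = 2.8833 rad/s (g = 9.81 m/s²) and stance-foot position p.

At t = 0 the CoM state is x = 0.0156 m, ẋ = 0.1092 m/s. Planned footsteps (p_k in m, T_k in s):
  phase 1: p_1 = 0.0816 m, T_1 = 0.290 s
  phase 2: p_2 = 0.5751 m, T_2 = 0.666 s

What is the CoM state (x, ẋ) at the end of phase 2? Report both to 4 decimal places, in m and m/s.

x = -1.3693, ẋ = -5.3787

phase 1: p=0.0816, T=0.290, ωT=0.836157, cosh=1.370428, sinh=0.937055; start (x,ẋ)=(0.015600, 0.109200) → end (x,ẋ)=(0.026641, -0.028669)
phase 2: p=0.5751, T=0.666, ωT=1.920278, cosh=3.484710, sinh=3.338144; start (x,ẋ)=(0.026641, -0.028669) → end (x,ẋ)=(-1.369311, -5.378748)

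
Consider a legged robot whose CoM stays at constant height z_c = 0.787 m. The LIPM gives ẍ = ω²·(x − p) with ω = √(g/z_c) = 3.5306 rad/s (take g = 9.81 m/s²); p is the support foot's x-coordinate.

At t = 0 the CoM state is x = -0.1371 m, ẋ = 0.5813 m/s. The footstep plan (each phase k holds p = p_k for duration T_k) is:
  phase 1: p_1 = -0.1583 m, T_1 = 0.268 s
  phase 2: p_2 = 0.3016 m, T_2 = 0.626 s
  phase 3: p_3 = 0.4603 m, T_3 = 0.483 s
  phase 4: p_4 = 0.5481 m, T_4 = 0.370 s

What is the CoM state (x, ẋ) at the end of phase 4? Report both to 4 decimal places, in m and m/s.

x = 0.4999, ẋ = -0.0488

phase 1: p=-0.1583, T=0.268, ωT=0.946201, cosh=1.482059, sinh=1.093846; start (x,ẋ)=(-0.137100, 0.581300) → end (x,ẋ)=(0.053217, 0.943394)
phase 2: p=0.3016, T=0.626, ωT=2.210156, cosh=4.613409, sinh=4.503726; start (x,ẋ)=(0.053217, 0.943394) → end (x,ẋ)=(0.359126, 0.402764)
phase 3: p=0.4603, T=0.483, ωT=1.705280, cosh=2.842323, sinh=2.660602; start (x,ẋ)=(0.359126, 0.402764) → end (x,ẋ)=(0.476248, 0.194409)
phase 4: p=0.5481, T=0.370, ωT=1.306322, cosh=1.981691, sinh=1.710877; start (x,ẋ)=(0.476248, 0.194409) → end (x,ẋ)=(0.499919, -0.048758)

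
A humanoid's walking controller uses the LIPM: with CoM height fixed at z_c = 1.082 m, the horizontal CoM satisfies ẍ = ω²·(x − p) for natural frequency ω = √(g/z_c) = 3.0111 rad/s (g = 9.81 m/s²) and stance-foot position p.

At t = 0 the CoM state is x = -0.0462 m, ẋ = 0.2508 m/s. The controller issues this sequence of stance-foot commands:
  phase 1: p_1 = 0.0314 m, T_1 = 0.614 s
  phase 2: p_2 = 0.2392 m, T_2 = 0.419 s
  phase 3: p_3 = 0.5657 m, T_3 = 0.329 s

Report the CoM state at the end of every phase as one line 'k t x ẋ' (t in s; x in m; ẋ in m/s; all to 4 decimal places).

1 0.6140 0.0368 0.0926
2 1.0330 -0.0969 -0.8131
3 1.3620 -0.7629 -3.5618

phase 1: p=0.0314, T=0.614, ωT=1.848815, cosh=3.254857, sinh=3.097433; start (x,ẋ)=(-0.046200, 0.250800) → end (x,ẋ)=(0.036814, 0.092568)
phase 2: p=0.2392, T=0.419, ωT=1.261651, cosh=1.907216, sinh=1.624030; start (x,ẋ)=(0.036814, 0.092568) → end (x,ẋ)=(-0.096868, -0.813145)
phase 3: p=0.5657, T=0.329, ωT=0.990652, cosh=1.532162, sinh=1.160827; start (x,ẋ)=(-0.096868, -0.813145) → end (x,ẋ)=(-0.762942, -3.561788)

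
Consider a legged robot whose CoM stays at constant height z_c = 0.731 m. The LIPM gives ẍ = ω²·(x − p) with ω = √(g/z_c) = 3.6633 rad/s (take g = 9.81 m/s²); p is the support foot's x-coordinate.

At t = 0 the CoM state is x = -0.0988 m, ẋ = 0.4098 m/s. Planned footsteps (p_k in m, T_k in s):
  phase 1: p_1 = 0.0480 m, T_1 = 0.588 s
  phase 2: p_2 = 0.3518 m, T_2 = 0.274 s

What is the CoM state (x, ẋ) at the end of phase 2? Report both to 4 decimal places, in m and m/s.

x = -0.5346, ẋ = -2.7990

phase 1: p=0.0480, T=0.588, ωT=2.154020, cosh=4.367730, sinh=4.251713; start (x,ẋ)=(-0.098800, 0.409800) → end (x,ẋ)=(-0.117559, -0.496558)
phase 2: p=0.3518, T=0.274, ωT=1.003744, cosh=1.547492, sinh=1.180987; start (x,ẋ)=(-0.117559, -0.496558) → end (x,ẋ)=(-0.534611, -2.799013)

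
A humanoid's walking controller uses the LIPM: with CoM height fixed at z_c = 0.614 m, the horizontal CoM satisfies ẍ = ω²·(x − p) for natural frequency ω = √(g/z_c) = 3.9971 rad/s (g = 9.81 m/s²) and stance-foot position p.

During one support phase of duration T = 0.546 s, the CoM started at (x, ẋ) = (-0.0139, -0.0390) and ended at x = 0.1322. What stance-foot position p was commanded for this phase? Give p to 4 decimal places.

ωT = 3.9971·0.546 = 2.182417; cosh(ωT) = 4.490239, sinh(ωT) = 4.377471
x(T) = p + (x₀−p)·cosh(ωT) + (ẋ₀/ω)·sinh(ωT) ⇒ p·(1 − cosh) = x(T) − x₀·cosh − (ẋ₀/ω)·sinh
numerator   = 0.1322 − (-0.0139)·4.490239 − (-0.0390/3.9971)·4.377471 = 0.237326
denominator = 1 − 4.490239 = -3.490239
p = 0.237326 / -3.490239 = -0.0680

p = -0.0680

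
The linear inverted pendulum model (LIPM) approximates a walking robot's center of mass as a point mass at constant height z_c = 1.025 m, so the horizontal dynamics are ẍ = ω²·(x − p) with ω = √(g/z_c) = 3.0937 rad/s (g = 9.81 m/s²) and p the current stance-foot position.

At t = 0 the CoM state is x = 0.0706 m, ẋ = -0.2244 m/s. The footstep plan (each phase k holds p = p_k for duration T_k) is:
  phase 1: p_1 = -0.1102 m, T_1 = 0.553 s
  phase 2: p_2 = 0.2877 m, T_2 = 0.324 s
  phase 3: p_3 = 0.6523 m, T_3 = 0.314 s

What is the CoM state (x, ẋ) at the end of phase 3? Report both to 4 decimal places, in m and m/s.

x = 0.8013, ẋ = 1.0393

phase 1: p=-0.1102, T=0.553, ωT=1.710816, cosh=2.857097, sinh=2.676379; start (x,ẋ)=(0.070600, -0.224400) → end (x,ẋ)=(0.212233, 0.855876)
phase 2: p=0.2877, T=0.324, ωT=1.002359, cosh=1.545857, sinh=1.178844; start (x,ẋ)=(0.212233, 0.855876) → end (x,ẋ)=(0.497168, 1.047835)
phase 3: p=0.6523, T=0.314, ωT=0.971422, cosh=1.510121, sinh=1.131577; start (x,ẋ)=(0.497168, 1.047835) → end (x,ẋ)=(0.801296, 1.039278)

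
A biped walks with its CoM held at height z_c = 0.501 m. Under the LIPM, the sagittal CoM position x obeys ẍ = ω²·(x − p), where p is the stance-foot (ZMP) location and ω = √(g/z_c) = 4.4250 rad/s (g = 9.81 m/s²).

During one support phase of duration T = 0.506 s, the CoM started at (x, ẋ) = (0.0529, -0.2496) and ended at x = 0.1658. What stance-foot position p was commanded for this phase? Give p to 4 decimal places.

ωT = 4.4250·0.506 = 2.239050; cosh(ωT) = 4.745486, sinh(ωT) = 4.638926
x(T) = p + (x₀−p)·cosh(ωT) + (ẋ₀/ω)·sinh(ωT) ⇒ p·(1 − cosh) = x(T) − x₀·cosh − (ẋ₀/ω)·sinh
numerator   = 0.1658 − (0.0529)·4.745486 − (-0.2496/4.4250)·4.638926 = 0.176431
denominator = 1 − 4.745486 = -3.745486
p = 0.176431 / -3.745486 = -0.0471

p = -0.0471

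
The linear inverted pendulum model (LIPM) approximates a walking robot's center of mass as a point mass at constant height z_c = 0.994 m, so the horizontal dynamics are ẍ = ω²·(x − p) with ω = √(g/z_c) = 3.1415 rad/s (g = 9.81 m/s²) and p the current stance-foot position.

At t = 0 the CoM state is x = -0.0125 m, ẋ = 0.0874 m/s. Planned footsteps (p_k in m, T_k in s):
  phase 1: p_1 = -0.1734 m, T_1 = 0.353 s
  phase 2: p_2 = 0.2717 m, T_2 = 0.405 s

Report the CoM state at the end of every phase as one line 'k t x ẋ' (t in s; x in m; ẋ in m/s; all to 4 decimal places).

1 0.3530 0.1346 0.8296
2 0.7580 0.4420 0.8882

phase 1: p=-0.1734, T=0.353, ωT=1.108950, cosh=1.680539, sinh=1.350634; start (x,ẋ)=(-0.012500, 0.087400) → end (x,ẋ)=(0.134575, 0.829580)
phase 2: p=0.2717, T=0.405, ωT=1.272308, cosh=1.924632, sinh=1.644447; start (x,ẋ)=(0.134575, 0.829580) → end (x,ẋ)=(0.442036, 0.888243)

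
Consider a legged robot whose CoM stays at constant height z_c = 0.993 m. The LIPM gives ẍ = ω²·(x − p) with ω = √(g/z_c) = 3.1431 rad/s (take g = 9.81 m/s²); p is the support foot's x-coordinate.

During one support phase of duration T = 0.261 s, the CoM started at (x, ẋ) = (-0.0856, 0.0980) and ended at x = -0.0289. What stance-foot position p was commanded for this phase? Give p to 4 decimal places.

p = -0.1647

ωT = 3.1431·0.261 = 0.820349; cosh(ωT) = 1.355785, sinh(ωT) = 0.915507
x(T) = p + (x₀−p)·cosh(ωT) + (ẋ₀/ω)·sinh(ωT) ⇒ p·(1 − cosh) = x(T) − x₀·cosh − (ẋ₀/ω)·sinh
numerator   = -0.0289 − (-0.0856)·1.355785 − (0.0980/3.1431)·0.915507 = 0.058610
denominator = 1 − 1.355785 = -0.355785
p = 0.058610 / -0.355785 = -0.1647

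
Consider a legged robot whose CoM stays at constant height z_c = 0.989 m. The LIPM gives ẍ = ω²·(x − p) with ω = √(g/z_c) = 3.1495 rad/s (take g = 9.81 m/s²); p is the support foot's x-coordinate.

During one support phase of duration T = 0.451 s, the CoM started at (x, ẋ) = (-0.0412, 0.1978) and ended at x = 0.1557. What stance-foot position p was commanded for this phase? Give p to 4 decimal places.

p = -0.1038

ωT = 3.1495·0.451 = 1.420425; cosh(ωT) = 2.190244, sinh(ωT) = 1.948633
x(T) = p + (x₀−p)·cosh(ωT) + (ẋ₀/ω)·sinh(ωT) ⇒ p·(1 − cosh) = x(T) − x₀·cosh − (ẋ₀/ω)·sinh
numerator   = 0.1557 − (-0.0412)·2.190244 − (0.1978/3.1495)·1.948633 = 0.123557
denominator = 1 − 2.190244 = -1.190244
p = 0.123557 / -1.190244 = -0.1038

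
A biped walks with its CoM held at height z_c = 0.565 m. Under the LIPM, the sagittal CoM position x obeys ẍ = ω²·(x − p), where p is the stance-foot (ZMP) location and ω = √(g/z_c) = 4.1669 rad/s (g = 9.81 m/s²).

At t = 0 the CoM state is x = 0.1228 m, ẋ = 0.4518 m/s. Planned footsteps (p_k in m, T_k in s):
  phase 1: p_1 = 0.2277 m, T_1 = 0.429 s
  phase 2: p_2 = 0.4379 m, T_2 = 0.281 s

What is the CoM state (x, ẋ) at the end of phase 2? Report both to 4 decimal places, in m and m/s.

x = 0.0948, ẋ = -1.1119

phase 1: p=0.2277, T=0.429, ωT=1.787600, cosh=3.071228, sinh=2.903867; start (x,ẋ)=(0.122800, 0.451800) → end (x,ẋ)=(0.220383, 0.118278)
phase 2: p=0.4379, T=0.281, ωT=1.170899, cosh=1.767489, sinh=1.457401; start (x,ẋ)=(0.220383, 0.118278) → end (x,ẋ)=(0.094809, -1.111894)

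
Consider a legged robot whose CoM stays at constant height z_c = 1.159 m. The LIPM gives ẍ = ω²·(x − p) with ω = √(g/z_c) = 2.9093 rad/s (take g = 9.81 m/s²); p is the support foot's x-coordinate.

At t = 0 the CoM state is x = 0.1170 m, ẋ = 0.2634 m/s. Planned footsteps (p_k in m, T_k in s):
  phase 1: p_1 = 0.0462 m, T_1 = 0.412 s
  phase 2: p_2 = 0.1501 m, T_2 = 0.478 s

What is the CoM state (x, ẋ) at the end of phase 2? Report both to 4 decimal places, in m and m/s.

x = 1.0022, ẋ = 2.5587

phase 1: p=0.0462, T=0.412, ωT=1.198632, cosh=1.808592, sinh=1.506985; start (x,ẋ)=(0.117000, 0.263400) → end (x,ẋ)=(0.310687, 0.786789)
phase 2: p=0.1501, T=0.478, ωT=1.390645, cosh=2.133178, sinh=1.884264; start (x,ẋ)=(0.310687, 0.786789) → end (x,ẋ)=(1.002239, 2.558680)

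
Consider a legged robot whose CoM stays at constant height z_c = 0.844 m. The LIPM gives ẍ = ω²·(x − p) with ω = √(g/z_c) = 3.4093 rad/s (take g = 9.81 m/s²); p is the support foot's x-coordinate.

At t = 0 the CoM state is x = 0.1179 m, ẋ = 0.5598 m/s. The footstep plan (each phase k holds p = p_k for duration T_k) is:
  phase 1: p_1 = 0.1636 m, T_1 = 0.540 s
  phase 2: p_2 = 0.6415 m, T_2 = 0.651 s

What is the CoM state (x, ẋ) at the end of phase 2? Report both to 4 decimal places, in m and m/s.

phase 1: p=0.1636, T=0.540, ωT=1.841022, cosh=3.230816, sinh=3.072161; start (x,ẋ)=(0.117900, 0.559800) → end (x,ẋ)=(0.520394, 1.329953)
phase 2: p=0.6415, T=0.651, ωT=2.219454, cosh=4.655488, sinh=4.546820; start (x,ẋ)=(0.520394, 1.329953) → end (x,ẋ)=(1.851387, 4.314260)

x = 1.8514, ẋ = 4.3143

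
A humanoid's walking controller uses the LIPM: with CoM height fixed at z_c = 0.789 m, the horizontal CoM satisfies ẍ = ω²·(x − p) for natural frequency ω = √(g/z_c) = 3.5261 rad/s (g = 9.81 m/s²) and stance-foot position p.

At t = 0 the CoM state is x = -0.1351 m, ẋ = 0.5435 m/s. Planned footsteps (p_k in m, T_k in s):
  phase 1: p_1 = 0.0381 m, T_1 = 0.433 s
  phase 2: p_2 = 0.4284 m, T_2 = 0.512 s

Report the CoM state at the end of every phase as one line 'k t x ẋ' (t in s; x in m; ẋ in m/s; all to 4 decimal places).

phase 1: p=0.0381, T=0.433, ωT=1.526801, cosh=2.410329, sinh=2.193099; start (x,ẋ)=(-0.135100, 0.543500) → end (x,ẋ)=(-0.041333, -0.029357)
phase 2: p=0.4284, T=0.512, ωT=1.805363, cosh=3.123297, sinh=2.958883; start (x,ẋ)=(-0.041333, -0.029357) → end (x,ẋ)=(-1.063350, -4.992561)

1 0.4330 -0.0413 -0.0294
2 0.9450 -1.0633 -4.9926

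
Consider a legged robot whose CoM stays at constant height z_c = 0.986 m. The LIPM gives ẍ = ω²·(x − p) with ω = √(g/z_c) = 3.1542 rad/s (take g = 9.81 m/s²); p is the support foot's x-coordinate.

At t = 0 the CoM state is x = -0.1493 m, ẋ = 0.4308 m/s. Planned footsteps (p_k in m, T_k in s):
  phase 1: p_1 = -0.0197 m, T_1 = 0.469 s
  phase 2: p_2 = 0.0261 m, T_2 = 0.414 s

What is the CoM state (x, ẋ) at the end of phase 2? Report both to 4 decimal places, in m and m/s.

phase 1: p=-0.0197, T=0.469, ωT=1.479320, cosh=2.308876, sinh=2.081083; start (x,ẋ)=(-0.149300, 0.430800) → end (x,ẋ)=(-0.034696, 0.143950)
phase 2: p=0.0261, T=0.414, ωT=1.305839, cosh=1.980864, sinh=1.709919; start (x,ẋ)=(-0.034696, 0.143950) → end (x,ẋ)=(-0.016293, -0.042756)

x = -0.0163, ẋ = -0.0428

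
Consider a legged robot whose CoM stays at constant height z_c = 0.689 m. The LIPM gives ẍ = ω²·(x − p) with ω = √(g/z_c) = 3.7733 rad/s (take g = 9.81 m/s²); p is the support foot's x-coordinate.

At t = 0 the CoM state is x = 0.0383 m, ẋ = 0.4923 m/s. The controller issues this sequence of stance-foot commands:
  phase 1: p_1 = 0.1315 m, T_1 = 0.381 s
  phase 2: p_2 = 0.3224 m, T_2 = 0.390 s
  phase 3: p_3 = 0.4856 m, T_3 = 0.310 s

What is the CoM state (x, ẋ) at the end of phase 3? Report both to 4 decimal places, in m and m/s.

x = -0.0496, ẋ = -1.7627

phase 1: p=0.1315, T=0.381, ωT=1.437627, cosh=2.224092, sinh=1.986601; start (x,ẋ)=(0.038300, 0.492300) → end (x,ẋ)=(0.183405, 0.396289)
phase 2: p=0.3224, T=0.390, ωT=1.471587, cosh=2.292852, sinh=2.063291; start (x,ẋ)=(0.183405, 0.396289) → end (x,ẋ)=(0.220402, -0.173500)
phase 3: p=0.4856, T=0.310, ωT=1.169723, cosh=1.765777, sinh=1.455324; start (x,ẋ)=(0.220402, -0.173500) → end (x,ẋ)=(-0.049598, -1.762664)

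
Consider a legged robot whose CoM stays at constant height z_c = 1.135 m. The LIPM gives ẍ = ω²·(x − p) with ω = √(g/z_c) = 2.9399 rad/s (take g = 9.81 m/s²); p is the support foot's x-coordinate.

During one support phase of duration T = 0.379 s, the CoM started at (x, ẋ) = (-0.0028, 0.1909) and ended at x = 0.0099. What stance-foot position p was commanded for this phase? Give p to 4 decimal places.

ωT = 2.9399·0.379 = 1.114222; cosh(ωT) = 1.687684, sinh(ωT) = 1.359513
x(T) = p + (x₀−p)·cosh(ωT) + (ẋ₀/ω)·sinh(ωT) ⇒ p·(1 − cosh) = x(T) − x₀·cosh − (ẋ₀/ω)·sinh
numerator   = 0.0099 − (-0.0028)·1.687684 − (0.1909/2.9399)·1.359513 = -0.073653
denominator = 1 − 1.687684 = -0.687684
p = -0.073653 / -0.687684 = 0.1071

p = 0.1071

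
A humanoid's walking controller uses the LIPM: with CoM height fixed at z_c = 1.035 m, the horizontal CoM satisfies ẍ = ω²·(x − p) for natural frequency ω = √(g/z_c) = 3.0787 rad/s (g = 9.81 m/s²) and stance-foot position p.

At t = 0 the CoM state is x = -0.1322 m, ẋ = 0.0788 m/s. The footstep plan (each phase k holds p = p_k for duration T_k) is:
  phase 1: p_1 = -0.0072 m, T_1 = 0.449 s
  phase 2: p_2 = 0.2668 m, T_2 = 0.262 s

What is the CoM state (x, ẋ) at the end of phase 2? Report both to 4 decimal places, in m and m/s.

phase 1: p=-0.0072, T=0.449, ωT=1.382336, cosh=2.117595, sinh=1.866604; start (x,ẋ)=(-0.132200, 0.078800) → end (x,ẋ)=(-0.224123, -0.551473)
phase 2: p=0.2668, T=0.262, ωT=0.806619, cosh=1.343343, sinh=0.896979; start (x,ẋ)=(-0.224123, -0.551473) → end (x,ẋ)=(-0.553350, -2.096515)

x = -0.5533, ẋ = -2.0965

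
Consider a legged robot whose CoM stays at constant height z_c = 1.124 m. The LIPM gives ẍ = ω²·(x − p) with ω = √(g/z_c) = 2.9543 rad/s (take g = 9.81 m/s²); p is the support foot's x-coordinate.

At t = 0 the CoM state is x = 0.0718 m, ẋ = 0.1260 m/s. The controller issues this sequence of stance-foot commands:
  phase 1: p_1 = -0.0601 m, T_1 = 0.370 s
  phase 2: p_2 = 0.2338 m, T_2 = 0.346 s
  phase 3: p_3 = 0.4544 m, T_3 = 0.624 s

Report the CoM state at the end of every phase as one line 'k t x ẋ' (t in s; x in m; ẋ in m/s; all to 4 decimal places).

phase 1: p=-0.0601, T=0.370, ωT=1.093091, cosh=1.659330, sinh=1.324151; start (x,ẋ)=(0.071800, 0.126000) → end (x,ẋ)=(0.215240, 0.725061)
phase 2: p=0.2338, T=0.346, ωT=1.022188, cosh=1.569538, sinh=1.209731; start (x,ẋ)=(0.215240, 0.725061) → end (x,ẋ)=(0.501569, 1.071679)
phase 3: p=0.4544, T=0.624, ωT=1.843483, cosh=3.238387, sinh=3.080122; start (x,ẋ)=(0.501569, 1.071679) → end (x,ẋ)=(1.724472, 3.899729)

1 0.3700 0.2152 0.7251
2 0.7160 0.5016 1.0717
3 1.3400 1.7245 3.8997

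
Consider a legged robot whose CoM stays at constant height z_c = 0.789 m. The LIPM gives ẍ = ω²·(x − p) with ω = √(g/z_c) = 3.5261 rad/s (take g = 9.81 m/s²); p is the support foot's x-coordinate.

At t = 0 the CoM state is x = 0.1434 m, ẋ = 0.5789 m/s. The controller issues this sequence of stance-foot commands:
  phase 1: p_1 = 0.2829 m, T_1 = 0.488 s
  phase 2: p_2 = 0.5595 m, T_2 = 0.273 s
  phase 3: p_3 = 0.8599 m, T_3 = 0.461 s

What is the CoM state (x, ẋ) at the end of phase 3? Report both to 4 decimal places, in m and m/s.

phase 1: p=0.2829, T=0.488, ωT=1.720737, cosh=2.883789, sinh=2.704855; start (x,ẋ)=(0.143400, 0.578900) → end (x,ẋ)=(0.324683, 0.338932)
phase 2: p=0.5595, T=0.273, ωT=0.962625, cosh=1.500225, sinh=1.118336; start (x,ẋ)=(0.324683, 0.338932) → end (x,ẋ)=(0.314717, -0.417495)
phase 3: p=0.8599, T=0.461, ωT=1.625532, cosh=2.638964, sinh=2.442158; start (x,ẋ)=(0.314717, -0.417495) → end (x,ẋ)=(-0.867974, -5.796486)

x = -0.8680, ẋ = -5.7965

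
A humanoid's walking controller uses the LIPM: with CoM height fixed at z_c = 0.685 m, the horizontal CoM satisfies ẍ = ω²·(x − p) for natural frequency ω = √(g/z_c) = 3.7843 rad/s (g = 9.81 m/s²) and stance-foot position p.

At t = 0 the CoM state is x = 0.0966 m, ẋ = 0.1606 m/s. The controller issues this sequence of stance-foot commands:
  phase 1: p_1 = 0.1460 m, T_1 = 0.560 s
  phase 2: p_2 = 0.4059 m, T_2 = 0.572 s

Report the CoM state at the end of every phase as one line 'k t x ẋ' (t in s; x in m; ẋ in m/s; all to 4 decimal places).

1 0.5600 0.1115 -0.0888
2 1.1320 -0.9941 -5.1803

phase 1: p=0.1460, T=0.560, ωT=2.119208, cosh=4.222334, sinh=4.102208; start (x,ẋ)=(0.096600, 0.160600) → end (x,ẋ)=(0.111508, -0.088778)
phase 2: p=0.4059, T=0.572, ωT=2.164620, cosh=4.413041, sinh=4.298247; start (x,ẋ)=(0.111508, -0.088778) → end (x,ẋ)=(-0.994098, -5.180315)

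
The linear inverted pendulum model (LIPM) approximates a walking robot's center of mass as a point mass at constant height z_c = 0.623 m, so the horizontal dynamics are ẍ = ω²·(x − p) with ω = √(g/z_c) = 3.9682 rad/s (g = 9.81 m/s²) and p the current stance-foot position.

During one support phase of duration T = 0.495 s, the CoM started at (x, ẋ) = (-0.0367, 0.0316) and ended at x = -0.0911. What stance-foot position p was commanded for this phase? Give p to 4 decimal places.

ωT = 3.9682·0.495 = 1.964259; cosh(ωT) = 3.634944, sinh(ωT) = 3.494684
x(T) = p + (x₀−p)·cosh(ωT) + (ẋ₀/ω)·sinh(ωT) ⇒ p·(1 − cosh) = x(T) − x₀·cosh − (ẋ₀/ω)·sinh
numerator   = -0.0911 − (-0.0367)·3.634944 − (0.0316/3.9682)·3.494684 = 0.014473
denominator = 1 − 3.634944 = -2.634944
p = 0.014473 / -2.634944 = -0.0055

p = -0.0055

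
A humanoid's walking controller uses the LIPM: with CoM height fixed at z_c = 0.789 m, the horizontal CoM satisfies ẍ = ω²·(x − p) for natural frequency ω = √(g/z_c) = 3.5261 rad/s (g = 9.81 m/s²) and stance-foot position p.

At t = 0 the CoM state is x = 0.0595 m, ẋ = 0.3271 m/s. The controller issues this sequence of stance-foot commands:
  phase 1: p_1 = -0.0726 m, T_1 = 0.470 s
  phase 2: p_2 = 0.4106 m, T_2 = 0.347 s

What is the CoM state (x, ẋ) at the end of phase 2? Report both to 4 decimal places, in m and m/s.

phase 1: p=-0.0726, T=0.470, ωT=1.657267, cosh=2.717808, sinh=2.527149; start (x,ẋ)=(0.059500, 0.327100) → end (x,ẋ)=(0.520854, 2.066135)
phase 2: p=0.4106, T=0.347, ωT=1.223557, cosh=1.846719, sinh=1.552537; start (x,ẋ)=(0.520854, 2.066135) → end (x,ẋ)=(1.523926, 4.419148)

x = 1.5239, ẋ = 4.4191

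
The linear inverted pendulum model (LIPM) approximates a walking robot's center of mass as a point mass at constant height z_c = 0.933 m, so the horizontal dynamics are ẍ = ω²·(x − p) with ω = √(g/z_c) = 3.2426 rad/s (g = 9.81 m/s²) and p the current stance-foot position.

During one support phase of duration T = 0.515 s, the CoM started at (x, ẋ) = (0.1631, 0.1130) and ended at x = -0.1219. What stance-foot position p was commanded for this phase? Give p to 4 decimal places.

ωT = 3.2426·0.515 = 1.669939; cosh(ωT) = 2.750051, sinh(ωT) = 2.561793
x(T) = p + (x₀−p)·cosh(ωT) + (ẋ₀/ω)·sinh(ωT) ⇒ p·(1 − cosh) = x(T) − x₀·cosh − (ẋ₀/ω)·sinh
numerator   = -0.1219 − (0.1631)·2.750051 − (0.1130/3.2426)·2.561793 = -0.659708
denominator = 1 − 2.750051 = -1.750051
p = -0.659708 / -1.750051 = 0.3770

p = 0.3770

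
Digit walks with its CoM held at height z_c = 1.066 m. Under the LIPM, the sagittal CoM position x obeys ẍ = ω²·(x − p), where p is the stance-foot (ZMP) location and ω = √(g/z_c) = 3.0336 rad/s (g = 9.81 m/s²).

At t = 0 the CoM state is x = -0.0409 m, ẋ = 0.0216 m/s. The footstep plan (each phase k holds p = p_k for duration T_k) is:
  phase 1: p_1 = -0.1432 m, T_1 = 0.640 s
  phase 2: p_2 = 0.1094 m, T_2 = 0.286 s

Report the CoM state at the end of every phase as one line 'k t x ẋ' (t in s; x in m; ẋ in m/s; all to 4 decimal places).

phase 1: p=-0.1432, T=0.640, ωT=1.941504, cosh=3.556356, sinh=3.412868; start (x,ẋ)=(-0.040900, 0.021600) → end (x,ẋ)=(0.244916, 1.135958)
phase 2: p=0.1094, T=0.286, ωT=0.867610, cosh=1.400583, sinh=0.980629; start (x,ẋ)=(0.244916, 1.135958) → end (x,ẋ)=(0.666406, 1.994140)

1 0.6400 0.2449 1.1360
2 0.9260 0.6664 1.9941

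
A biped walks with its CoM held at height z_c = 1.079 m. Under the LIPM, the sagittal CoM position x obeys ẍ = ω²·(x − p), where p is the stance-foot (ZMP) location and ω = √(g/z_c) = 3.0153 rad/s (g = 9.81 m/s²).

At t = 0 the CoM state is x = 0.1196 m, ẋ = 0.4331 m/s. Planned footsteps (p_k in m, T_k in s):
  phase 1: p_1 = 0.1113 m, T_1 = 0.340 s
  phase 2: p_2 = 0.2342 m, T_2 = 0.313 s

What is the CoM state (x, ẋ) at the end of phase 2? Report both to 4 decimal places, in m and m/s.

phase 1: p=0.1113, T=0.340, ωT=1.025202, cosh=1.573191, sinh=1.214467; start (x,ẋ)=(0.119600, 0.433100) → end (x,ẋ)=(0.298796, 0.711744)
phase 2: p=0.2342, T=0.313, ωT=0.943789, cosh=1.479425, sinh=1.090274; start (x,ẋ)=(0.298796, 0.711744) → end (x,ẋ)=(0.587118, 1.265332)

x = 0.5871, ẋ = 1.2653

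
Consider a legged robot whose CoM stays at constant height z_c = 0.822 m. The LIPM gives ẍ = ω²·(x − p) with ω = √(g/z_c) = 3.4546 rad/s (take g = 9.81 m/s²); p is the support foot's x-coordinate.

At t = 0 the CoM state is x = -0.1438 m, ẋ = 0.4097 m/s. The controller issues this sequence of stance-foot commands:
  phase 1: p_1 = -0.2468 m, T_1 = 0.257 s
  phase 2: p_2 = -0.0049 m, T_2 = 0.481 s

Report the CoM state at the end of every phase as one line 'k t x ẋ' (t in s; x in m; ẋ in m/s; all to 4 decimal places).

phase 1: p=-0.2468, T=0.257, ωT=0.887832, cosh=1.420702, sinh=1.009155; start (x,ẋ)=(-0.143800, 0.409700) → end (x,ẋ)=(0.019213, 0.941143)
phase 2: p=-0.0049, T=0.481, ωT=1.661663, cosh=2.728943, sinh=2.539120; start (x,ẋ)=(0.019213, 0.941143) → end (x,ẋ)=(0.752641, 2.779840)

1 0.2570 0.0192 0.9411
2 0.7380 0.7526 2.7798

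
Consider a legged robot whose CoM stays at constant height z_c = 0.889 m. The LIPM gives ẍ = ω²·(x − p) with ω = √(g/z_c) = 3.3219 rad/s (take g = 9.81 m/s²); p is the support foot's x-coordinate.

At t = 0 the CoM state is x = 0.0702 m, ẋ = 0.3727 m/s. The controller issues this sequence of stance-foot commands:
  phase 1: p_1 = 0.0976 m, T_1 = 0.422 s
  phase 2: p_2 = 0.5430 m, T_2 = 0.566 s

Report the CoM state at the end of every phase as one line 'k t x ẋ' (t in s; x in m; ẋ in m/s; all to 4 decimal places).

1 0.4220 0.2527 0.6293
2 0.9880 0.1757 -0.9770

phase 1: p=0.0976, T=0.422, ωT=1.401842, cosh=2.154409, sinh=1.908266; start (x,ẋ)=(0.070200, 0.372700) → end (x,ẋ)=(0.252667, 0.629258)
phase 2: p=0.5430, T=0.566, ωT=1.880195, cosh=3.353673, sinh=3.201113; start (x,ẋ)=(0.252667, 0.629258) → end (x,ẋ)=(0.175695, -0.977013)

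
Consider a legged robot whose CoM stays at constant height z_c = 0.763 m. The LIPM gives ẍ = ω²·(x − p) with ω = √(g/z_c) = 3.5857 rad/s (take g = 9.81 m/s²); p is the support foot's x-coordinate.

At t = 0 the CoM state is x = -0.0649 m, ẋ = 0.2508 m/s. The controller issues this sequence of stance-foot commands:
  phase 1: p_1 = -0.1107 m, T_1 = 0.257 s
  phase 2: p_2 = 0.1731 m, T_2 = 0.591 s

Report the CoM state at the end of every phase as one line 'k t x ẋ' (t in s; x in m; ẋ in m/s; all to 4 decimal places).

phase 1: p=-0.1107, T=0.257, ωT=0.921525, cosh=1.455516, sinh=1.057604; start (x,ẋ)=(-0.064900, 0.250800) → end (x,ẋ)=(0.029936, 0.538728)
phase 2: p=0.1731, T=0.591, ωT=2.119149, cosh=4.222091, sinh=4.101957; start (x,ẋ)=(0.029936, 0.538728) → end (x,ẋ)=(0.184942, 0.168852)

1 0.2570 0.0299 0.5387
2 0.8480 0.1849 0.1689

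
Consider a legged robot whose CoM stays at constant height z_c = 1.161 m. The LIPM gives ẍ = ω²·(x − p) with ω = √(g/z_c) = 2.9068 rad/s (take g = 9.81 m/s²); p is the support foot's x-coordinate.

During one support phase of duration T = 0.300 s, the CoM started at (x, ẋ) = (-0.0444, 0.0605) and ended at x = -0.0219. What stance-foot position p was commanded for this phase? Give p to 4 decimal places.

ωT = 2.9068·0.300 = 0.872040; cosh(ωT) = 1.404941, sinh(ωT) = 0.986844
x(T) = p + (x₀−p)·cosh(ωT) + (ẋ₀/ω)·sinh(ωT) ⇒ p·(1 − cosh) = x(T) − x₀·cosh − (ẋ₀/ω)·sinh
numerator   = -0.0219 − (-0.0444)·1.404941 − (0.0605/2.9068)·0.986844 = 0.019940
denominator = 1 − 1.404941 = -0.404941
p = 0.019940 / -0.404941 = -0.0492

p = -0.0492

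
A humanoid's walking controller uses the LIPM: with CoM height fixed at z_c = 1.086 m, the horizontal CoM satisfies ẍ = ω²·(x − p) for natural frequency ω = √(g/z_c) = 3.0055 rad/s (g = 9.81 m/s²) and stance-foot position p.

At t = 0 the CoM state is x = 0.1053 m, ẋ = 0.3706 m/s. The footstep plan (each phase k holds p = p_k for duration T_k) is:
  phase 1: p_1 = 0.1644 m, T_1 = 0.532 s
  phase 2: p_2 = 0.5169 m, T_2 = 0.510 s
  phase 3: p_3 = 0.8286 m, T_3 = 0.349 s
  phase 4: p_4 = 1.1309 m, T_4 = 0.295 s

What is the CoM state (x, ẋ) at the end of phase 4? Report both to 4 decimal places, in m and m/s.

x = -0.9651, ẋ = -5.7533

phase 1: p=0.1644, T=0.532, ωT=1.598926, cosh=2.574915, sinh=2.372801; start (x,ẋ)=(0.105300, 0.370600) → end (x,ẋ)=(0.304806, 0.532794)
phase 2: p=0.5169, T=0.510, ωT=1.532805, cosh=2.423539, sinh=2.207610; start (x,ẋ)=(0.304806, 0.532794) → end (x,ẋ)=(0.394232, -0.115988)
phase 3: p=0.8286, T=0.349, ωT=1.048920, cosh=1.602441, sinh=1.252125; start (x,ẋ)=(0.394232, -0.115988) → end (x,ẋ)=(0.084230, -1.820503)
phase 4: p=1.1309, T=0.295, ωT=0.886622, cosh=1.419482, sinh=1.007437; start (x,ẋ)=(0.084230, -1.820503) → end (x,ẋ)=(-0.965059, -5.753334)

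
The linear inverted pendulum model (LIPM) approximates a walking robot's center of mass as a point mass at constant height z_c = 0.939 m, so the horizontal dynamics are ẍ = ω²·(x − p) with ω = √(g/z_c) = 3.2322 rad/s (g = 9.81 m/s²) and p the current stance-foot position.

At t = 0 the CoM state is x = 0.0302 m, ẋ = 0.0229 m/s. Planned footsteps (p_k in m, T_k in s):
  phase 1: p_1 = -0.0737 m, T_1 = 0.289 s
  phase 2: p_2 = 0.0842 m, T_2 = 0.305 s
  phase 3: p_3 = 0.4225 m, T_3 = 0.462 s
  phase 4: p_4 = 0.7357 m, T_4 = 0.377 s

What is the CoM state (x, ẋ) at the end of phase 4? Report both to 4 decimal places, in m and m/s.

phase 1: p=-0.0737, T=0.289, ωT=0.934106, cosh=1.468937, sinh=1.076000; start (x,ẋ)=(0.030200, 0.022900) → end (x,ẋ)=(0.086546, 0.394987)
phase 2: p=0.0842, T=0.305, ωT=0.985821, cosh=1.526572, sinh=1.153439; start (x,ẋ)=(0.086546, 0.394987) → end (x,ẋ)=(0.228736, 0.611722)
phase 3: p=0.4225, T=0.462, ωT=1.493276, cosh=2.338146, sinh=2.113511; start (x,ẋ)=(0.228736, 0.611722) → end (x,ẋ)=(0.369451, 0.106637)
phase 4: p=0.7357, T=0.377, ωT=1.218539, cosh=1.838953, sinh=1.543291; start (x,ẋ)=(0.369451, 0.106637) → end (x,ẋ)=(0.113103, -1.630830)

x = 0.1131, ẋ = -1.6308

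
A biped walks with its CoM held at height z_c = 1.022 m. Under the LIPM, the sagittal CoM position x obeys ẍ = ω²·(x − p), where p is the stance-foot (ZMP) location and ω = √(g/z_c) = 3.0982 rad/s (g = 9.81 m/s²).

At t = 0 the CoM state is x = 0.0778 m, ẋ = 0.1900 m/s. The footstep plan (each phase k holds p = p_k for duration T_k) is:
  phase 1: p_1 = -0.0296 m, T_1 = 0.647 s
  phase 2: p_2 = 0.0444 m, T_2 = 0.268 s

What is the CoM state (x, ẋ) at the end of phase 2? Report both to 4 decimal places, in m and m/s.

phase 1: p=-0.0296, T=0.647, ωT=2.004535, cosh=3.778684, sinh=3.643961; start (x,ẋ)=(0.077800, 0.190000) → end (x,ẋ)=(0.599700, 1.930466)
phase 2: p=0.0444, T=0.268, ωT=0.830318, cosh=1.364979, sinh=0.929068; start (x,ẋ)=(0.599700, 1.930466) → end (x,ẋ)=(1.381268, 4.233442)

x = 1.3813, ẋ = 4.2334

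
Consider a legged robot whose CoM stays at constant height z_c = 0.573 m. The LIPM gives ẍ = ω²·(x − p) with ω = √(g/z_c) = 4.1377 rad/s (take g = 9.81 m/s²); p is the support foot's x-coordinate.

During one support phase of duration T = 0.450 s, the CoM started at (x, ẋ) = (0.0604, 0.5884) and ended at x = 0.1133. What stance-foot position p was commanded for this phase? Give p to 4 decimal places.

ωT = 4.1377·0.450 = 1.861965; cosh(ωT) = 3.295869, sinh(ωT) = 3.140502
x(T) = p + (x₀−p)·cosh(ωT) + (ẋ₀/ω)·sinh(ωT) ⇒ p·(1 − cosh) = x(T) − x₀·cosh − (ẋ₀/ω)·sinh
numerator   = 0.1133 − (0.0604)·3.295869 − (0.5884/4.1377)·3.140502 = -0.532364
denominator = 1 − 3.295869 = -2.295869
p = -0.532364 / -2.295869 = 0.2319

p = 0.2319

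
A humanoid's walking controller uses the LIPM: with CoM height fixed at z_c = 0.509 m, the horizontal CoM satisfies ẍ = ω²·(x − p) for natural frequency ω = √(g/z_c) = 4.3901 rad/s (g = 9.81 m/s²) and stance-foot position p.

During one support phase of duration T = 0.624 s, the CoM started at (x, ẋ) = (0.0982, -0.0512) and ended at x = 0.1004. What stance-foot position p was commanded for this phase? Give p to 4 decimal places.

ωT = 4.3901·0.624 = 2.739422; cosh(ωT) = 7.771325, sinh(ωT) = 7.706717
x(T) = p + (x₀−p)·cosh(ωT) + (ẋ₀/ω)·sinh(ωT) ⇒ p·(1 − cosh) = x(T) − x₀·cosh − (ẋ₀/ω)·sinh
numerator   = 0.1004 − (0.0982)·7.771325 − (-0.0512/4.3901)·7.706717 = -0.572864
denominator = 1 − 7.771325 = -6.771325
p = -0.572864 / -6.771325 = 0.0846

p = 0.0846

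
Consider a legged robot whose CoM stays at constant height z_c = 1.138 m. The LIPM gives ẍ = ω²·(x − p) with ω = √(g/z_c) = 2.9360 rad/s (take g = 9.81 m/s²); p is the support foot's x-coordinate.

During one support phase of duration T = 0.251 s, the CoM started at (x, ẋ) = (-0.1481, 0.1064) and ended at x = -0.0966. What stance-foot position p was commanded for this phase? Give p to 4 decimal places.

ωT = 2.9360·0.251 = 0.736936; cosh(ωT) = 1.284051, sinh(ωT) = 0.805473
x(T) = p + (x₀−p)·cosh(ωT) + (ẋ₀/ω)·sinh(ωT) ⇒ p·(1 − cosh) = x(T) − x₀·cosh − (ẋ₀/ω)·sinh
numerator   = -0.0966 − (-0.1481)·1.284051 − (0.1064/2.9360)·0.805473 = 0.064378
denominator = 1 − 1.284051 = -0.284051
p = 0.064378 / -0.284051 = -0.2266

p = -0.2266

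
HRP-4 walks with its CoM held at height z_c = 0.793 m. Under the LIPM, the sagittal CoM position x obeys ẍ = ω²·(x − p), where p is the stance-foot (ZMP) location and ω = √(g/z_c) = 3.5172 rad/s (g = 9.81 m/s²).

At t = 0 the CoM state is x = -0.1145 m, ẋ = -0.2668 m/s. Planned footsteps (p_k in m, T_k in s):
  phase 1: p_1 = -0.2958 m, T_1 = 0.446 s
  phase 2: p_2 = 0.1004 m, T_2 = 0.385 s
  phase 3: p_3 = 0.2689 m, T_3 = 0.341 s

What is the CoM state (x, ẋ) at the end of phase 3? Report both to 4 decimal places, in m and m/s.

x = 0.6572, ẋ = 1.6382

phase 1: p=-0.2958, T=0.446, ωT=1.568671, cosh=2.504294, sinh=2.295972; start (x,ẋ)=(-0.114500, -0.266800) → end (x,ẋ)=(-0.015934, 0.795923)
phase 2: p=0.1004, T=0.385, ωT=1.354122, cosh=2.065766, sinh=1.807592; start (x,ẋ)=(-0.015934, 0.795923) → end (x,ẋ)=(0.269129, 0.904576)
phase 3: p=0.2689, T=0.341, ωT=1.199365, cosh=1.809698, sinh=1.508312; start (x,ẋ)=(0.269129, 0.904576) → end (x,ẋ)=(0.657231, 1.638223)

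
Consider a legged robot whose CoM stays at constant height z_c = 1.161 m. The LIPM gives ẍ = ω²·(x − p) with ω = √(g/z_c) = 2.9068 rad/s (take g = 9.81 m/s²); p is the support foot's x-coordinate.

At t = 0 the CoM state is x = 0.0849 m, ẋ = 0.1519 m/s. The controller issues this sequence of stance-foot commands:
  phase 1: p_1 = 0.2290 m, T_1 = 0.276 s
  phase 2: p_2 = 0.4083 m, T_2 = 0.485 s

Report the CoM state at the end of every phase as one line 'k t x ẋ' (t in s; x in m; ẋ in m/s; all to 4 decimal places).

phase 1: p=0.2290, T=0.276, ωT=0.802277, cosh=1.339460, sinh=0.891153; start (x,ẋ)=(0.084900, 0.151900) → end (x,ẋ)=(0.082553, -0.169813)
phase 2: p=0.4083, T=0.485, ωT=1.409798, cosh=2.169660, sinh=1.925468; start (x,ẋ)=(0.082553, -0.169813) → end (x,ẋ)=(-0.410946, -2.191629)

1 0.2760 0.0826 -0.1698
2 0.7610 -0.4109 -2.1916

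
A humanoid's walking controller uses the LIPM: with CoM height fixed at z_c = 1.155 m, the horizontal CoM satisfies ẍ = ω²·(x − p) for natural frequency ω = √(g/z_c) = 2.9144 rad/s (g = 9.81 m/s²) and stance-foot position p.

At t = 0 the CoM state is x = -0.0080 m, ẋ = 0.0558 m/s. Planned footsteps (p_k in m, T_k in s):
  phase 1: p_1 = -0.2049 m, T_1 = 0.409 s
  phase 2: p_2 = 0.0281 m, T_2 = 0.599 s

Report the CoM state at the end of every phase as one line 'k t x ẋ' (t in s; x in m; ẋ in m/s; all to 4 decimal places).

phase 1: p=-0.2049, T=0.409, ωT=1.191990, cosh=1.798622, sinh=1.495006; start (x,ẋ)=(-0.008000, 0.055800) → end (x,ẋ)=(0.177873, 0.958265)
phase 2: p=0.0281, T=0.599, ωT=1.745726, cosh=2.952288, sinh=2.777770; start (x,ẋ)=(0.177873, 0.958265) → end (x,ẋ)=(1.383612, 4.041563)

1 0.4090 0.1779 0.9583
2 1.0080 1.3836 4.0416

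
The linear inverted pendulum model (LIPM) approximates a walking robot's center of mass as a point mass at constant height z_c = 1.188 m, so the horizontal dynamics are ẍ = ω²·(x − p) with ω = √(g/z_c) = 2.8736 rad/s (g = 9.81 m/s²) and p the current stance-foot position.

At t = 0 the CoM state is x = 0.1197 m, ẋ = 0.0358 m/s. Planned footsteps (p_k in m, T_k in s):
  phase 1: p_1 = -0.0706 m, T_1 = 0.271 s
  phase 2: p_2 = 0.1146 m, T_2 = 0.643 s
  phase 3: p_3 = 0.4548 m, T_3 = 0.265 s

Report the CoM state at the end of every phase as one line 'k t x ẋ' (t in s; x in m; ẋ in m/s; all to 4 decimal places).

phase 1: p=-0.0706, T=0.271, ωT=0.778746, cosh=1.318859, sinh=0.859878; start (x,ẋ)=(0.119700, 0.035800) → end (x,ẋ)=(0.191092, 0.517436)
phase 2: p=0.1146, T=0.643, ωT=1.847725, cosh=3.251481, sinh=3.093885; start (x,ẋ)=(0.191092, 0.517436) → end (x,ẋ)=(0.920413, 2.362488)
phase 3: p=0.4548, T=0.265, ωT=0.761504, cosh=1.304229, sinh=0.837266; start (x,ẋ)=(0.920413, 2.362488) → end (x,ẋ)=(1.750411, 4.201474)

1 0.2710 0.1911 0.5174
2 0.9140 0.9204 2.3625
3 1.1790 1.7504 4.2015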